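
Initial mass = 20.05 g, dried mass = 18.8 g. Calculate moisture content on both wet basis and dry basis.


Wet basis = 6.2%
Dry basis = 6.6%

Moisture lost = 20.05 - 18.8 = 1.25 g
Wet basis MC = 1.25 / 20.05 x 100 = 6.2%
Dry basis MC = 1.25 / 18.8 x 100 = 6.6%


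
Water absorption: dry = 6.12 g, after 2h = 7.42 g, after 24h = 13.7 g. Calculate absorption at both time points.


WA (2h) = (7.42 - 6.12) / 6.12 x 100 = 21.2%
WA (24h) = (13.7 - 6.12) / 6.12 x 100 = 123.9%


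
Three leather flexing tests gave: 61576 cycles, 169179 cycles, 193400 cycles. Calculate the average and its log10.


Average = (61576 + 169179 + 193400) / 3 = 141385 cycles
log10(141385) = 5.15


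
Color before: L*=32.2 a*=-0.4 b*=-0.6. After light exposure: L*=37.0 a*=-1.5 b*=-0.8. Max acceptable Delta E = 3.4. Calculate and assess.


dL = 4.8, da = -1.1, db = -0.2
dE = sqrt((4.8)^2 + (-1.1)^2 + (-0.2)^2) = 4.93
Max = 3.4
Passes: No


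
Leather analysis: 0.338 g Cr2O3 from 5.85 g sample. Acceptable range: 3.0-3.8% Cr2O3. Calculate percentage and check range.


Cr2O3 = 5.78%
Within range: No


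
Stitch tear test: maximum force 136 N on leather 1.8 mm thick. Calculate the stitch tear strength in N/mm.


75.6 N/mm


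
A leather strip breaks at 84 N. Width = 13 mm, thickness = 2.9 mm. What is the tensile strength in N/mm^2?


Cross-sectional area = 13 x 2.9 = 37.7 mm^2
Tensile strength = 84 / 37.7 = 2.23 N/mm^2


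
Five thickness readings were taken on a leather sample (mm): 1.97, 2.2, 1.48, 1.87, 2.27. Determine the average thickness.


Sum = 1.97 + 2.2 + 1.48 + 1.87 + 2.27 = 9.79
Average = 9.79 / 5 = 1.96 mm


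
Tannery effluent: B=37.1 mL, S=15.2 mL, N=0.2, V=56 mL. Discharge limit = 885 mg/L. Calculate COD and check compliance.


COD = (37.1 - 15.2) x 0.2 x 8000 / 56 = 625.7 mg/L
Limit: 885 mg/L
Compliant: Yes


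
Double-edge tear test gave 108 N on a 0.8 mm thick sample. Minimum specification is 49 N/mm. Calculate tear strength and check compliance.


Tear strength = 108 / 0.8 = 135.0 N/mm
Required minimum = 49 N/mm
Compliant: Yes


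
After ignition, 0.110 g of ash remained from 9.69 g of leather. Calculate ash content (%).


1.14%

Ash% = 0.110 / 9.69 x 100
Ash% = 1.14%


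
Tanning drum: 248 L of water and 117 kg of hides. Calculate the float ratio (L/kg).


2.1


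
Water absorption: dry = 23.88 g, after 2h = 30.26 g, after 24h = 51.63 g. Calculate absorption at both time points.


2h absorption = 26.7%
24h absorption = 116.2%


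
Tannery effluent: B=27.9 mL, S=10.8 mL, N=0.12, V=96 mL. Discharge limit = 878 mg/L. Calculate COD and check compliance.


COD = 171.0 mg/L
Compliant: Yes


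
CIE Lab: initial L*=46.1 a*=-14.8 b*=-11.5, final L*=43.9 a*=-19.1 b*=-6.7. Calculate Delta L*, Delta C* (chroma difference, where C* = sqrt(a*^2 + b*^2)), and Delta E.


Delta L* = -2.2
Delta C* = 1.50
Delta E = 6.81


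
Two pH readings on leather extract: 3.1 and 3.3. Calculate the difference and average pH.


Difference = 0.2
Average pH = 3.20

Difference = |3.1 - 3.3| = 0.2
Average = (3.1 + 3.3) / 2 = 3.20


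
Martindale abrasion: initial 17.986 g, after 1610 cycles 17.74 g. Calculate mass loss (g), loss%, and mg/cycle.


Loss = 17.986 - 17.74 = 0.246 g
Loss% = 0.246 / 17.986 x 100 = 1.37%
Rate = 0.246 / 1610 x 1000 = 0.153 mg/cycle


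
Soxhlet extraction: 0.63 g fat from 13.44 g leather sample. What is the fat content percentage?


4.7%

Fat content = 0.63 / 13.44 x 100
Fat = 4.7%


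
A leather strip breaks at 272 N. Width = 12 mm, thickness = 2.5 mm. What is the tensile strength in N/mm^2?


9.07 N/mm^2

Cross-sectional area = 12 x 2.5 = 30.0 mm^2
Tensile strength = 272 / 30.0 = 9.07 N/mm^2


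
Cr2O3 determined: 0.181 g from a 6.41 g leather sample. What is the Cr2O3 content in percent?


Cr2O3% = 0.181 / 6.41 x 100
Cr2O3% = 2.82%


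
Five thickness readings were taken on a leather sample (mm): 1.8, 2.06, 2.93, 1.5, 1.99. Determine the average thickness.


2.06 mm


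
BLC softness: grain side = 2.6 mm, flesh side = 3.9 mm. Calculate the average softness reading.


3.25 mm

Average = (2.6 + 3.9) / 2
Average = 3.25 mm


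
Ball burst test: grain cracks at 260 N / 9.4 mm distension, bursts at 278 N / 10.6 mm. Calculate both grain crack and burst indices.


Crack index = 27.7 N/mm
Burst index = 26.2 N/mm

Crack index = 260 / 9.4 = 27.7 N/mm
Burst index = 278 / 10.6 = 26.2 N/mm


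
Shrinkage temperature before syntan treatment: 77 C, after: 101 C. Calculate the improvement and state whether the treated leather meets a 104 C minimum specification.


Improvement = 24 C
Meets 104 C spec: No


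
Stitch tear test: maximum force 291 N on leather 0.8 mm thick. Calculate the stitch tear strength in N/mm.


Stitch tear strength = force / thickness
STS = 291 / 0.8 = 363.8 N/mm


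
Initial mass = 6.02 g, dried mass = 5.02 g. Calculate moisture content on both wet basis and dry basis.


Moisture lost = 6.02 - 5.02 = 1.00 g
Wet basis MC = 1.00 / 6.02 x 100 = 16.6%
Dry basis MC = 1.00 / 5.02 x 100 = 19.9%


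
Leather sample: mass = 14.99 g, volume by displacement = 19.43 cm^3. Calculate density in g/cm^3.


Density = mass / volume
Density = 14.99 / 19.43 = 0.771 g/cm^3


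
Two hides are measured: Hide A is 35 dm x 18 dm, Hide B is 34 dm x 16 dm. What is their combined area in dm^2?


1174 dm^2

Hide A area = 35 x 18 = 630 dm^2
Hide B area = 34 x 16 = 544 dm^2
Total = 630 + 544 = 1174 dm^2


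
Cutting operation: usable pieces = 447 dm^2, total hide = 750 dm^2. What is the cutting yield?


59.6%


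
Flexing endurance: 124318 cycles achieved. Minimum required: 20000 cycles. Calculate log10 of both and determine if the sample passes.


log10(124318) = 5.09
log10(20000) = 4.30
Passes: Yes


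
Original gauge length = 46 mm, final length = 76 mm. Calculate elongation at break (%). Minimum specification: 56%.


Extension = 76 - 46 = 30 mm
Elongation = 30 / 46 x 100 = 65.2%
Minimum required: 56%
Meets specification: Yes


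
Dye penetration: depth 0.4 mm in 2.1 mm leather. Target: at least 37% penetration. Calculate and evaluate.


Penetration = 19.0%
Meets target: No


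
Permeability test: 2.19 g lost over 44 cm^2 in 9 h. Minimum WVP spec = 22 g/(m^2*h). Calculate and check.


WVP = 2.19 / (44 x 9) x 10000 = 55.30 g/(m^2*h)
Minimum: 22 g/(m^2*h)
Meets spec: Yes


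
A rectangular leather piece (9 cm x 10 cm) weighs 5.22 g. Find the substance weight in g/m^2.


580.0 g/m^2

Area = 9 x 10 = 90 cm^2
SW = 5.22 / 90 x 10000 = 580.0 g/m^2


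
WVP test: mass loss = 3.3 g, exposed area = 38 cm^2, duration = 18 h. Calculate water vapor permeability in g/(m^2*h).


WVP = mass_loss / (area x time) x 10000
WVP = 3.3 / (38 x 18) x 10000
WVP = 3.3 / 684 x 10000 = 48.25 g/(m^2*h)


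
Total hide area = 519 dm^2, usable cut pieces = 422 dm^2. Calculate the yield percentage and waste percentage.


Yield = 422 / 519 x 100 = 81.3%
Waste = 519 - 422 = 97 dm^2
Waste% = 100 - 81.3 = 18.7%


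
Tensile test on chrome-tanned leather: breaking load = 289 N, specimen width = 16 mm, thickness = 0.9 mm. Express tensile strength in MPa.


20.07 MPa

Cross-section = 16 x 0.9 = 14.4 mm^2
TS = 289 / 14.4 = 20.07 MPa
(1 N/mm^2 = 1 MPa)


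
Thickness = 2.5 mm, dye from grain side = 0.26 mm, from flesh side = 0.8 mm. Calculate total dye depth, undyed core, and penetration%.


Total dyed = 0.26 + 0.8 = 1.06 mm
Undyed core = 2.5 - 1.06 = 1.44 mm
Penetration = 1.06 / 2.5 x 100 = 42.4%


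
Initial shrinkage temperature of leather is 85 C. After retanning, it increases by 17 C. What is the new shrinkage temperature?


102 C


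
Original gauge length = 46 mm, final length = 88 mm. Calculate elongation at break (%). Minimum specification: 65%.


Extension = 88 - 46 = 42 mm
Elongation = 42 / 46 x 100 = 91.3%
Minimum required: 65%
Meets specification: Yes


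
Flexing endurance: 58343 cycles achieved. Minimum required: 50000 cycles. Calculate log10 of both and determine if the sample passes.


log10(58343) = 4.77
log10(50000) = 4.70
Passes: Yes


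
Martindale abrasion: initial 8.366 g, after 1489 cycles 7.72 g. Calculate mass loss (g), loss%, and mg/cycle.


Mass loss = 0.646 g
Loss = 7.72%
Rate = 0.434 mg/cycle

Loss = 8.366 - 7.72 = 0.646 g
Loss% = 0.646 / 8.366 x 100 = 7.72%
Rate = 0.646 / 1489 x 1000 = 0.434 mg/cycle


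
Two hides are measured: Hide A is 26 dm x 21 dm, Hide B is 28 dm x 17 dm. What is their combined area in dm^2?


Hide A area = 26 x 21 = 546 dm^2
Hide B area = 28 x 17 = 476 dm^2
Total = 546 + 476 = 1022 dm^2


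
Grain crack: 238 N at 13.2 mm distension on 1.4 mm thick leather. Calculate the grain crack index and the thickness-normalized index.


Crack index = 18.0 N/mm
Normalized index = 12.9 N/mm per mm


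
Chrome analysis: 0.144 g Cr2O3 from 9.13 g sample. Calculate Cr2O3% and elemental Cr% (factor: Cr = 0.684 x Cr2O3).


Cr2O3% = 0.144 / 9.13 x 100 = 1.58%
Cr% = 1.58 x 0.684 = 1.08%


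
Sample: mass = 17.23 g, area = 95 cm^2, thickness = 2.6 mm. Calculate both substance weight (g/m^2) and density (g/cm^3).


Substance weight = 1813.7 g/m^2
Density = 0.698 g/cm^3

SW = 17.23 / 95 x 10000 = 1813.7 g/m^2
Volume = 95 x 2.6 / 10 = 24.70 cm^3
Density = 17.23 / 24.70 = 0.698 g/cm^3


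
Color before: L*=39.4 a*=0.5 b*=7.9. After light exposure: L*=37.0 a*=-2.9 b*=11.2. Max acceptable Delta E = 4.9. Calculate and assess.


Delta E = 5.31
Passes: No


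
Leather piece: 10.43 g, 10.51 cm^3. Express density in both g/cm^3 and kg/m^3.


Density = 10.43 / 10.51 = 0.992 g/cm^3
Convert: 0.992 x 1000 = 992 kg/m^3


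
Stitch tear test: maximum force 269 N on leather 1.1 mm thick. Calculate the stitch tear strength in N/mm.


Stitch tear strength = force / thickness
STS = 269 / 1.1 = 244.5 N/mm


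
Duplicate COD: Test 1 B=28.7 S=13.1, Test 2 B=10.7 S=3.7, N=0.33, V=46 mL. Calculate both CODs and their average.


COD1 = (28.7 - 13.1) x 0.33 x 8000 / 46 = 895.3 mg/L
COD2 = (10.7 - 3.7) x 0.33 x 8000 / 46 = 401.7 mg/L
Average = (895.3 + 401.7) / 2 = 648.5 mg/L


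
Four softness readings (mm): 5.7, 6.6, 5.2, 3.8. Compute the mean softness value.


5.33 mm


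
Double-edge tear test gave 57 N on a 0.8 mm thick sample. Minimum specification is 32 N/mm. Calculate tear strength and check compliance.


Tear strength = 57 / 0.8 = 71.3 N/mm
Required minimum = 32 N/mm
Compliant: Yes


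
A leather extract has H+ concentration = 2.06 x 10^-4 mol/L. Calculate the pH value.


pH = 3.69


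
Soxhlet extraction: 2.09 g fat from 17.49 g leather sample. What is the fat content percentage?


11.9%

Fat content = 2.09 / 17.49 x 100
Fat = 11.9%


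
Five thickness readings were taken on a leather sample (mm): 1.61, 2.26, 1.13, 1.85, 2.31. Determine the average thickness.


Sum = 1.61 + 2.26 + 1.13 + 1.85 + 2.31 = 9.16
Average = 9.16 / 5 = 1.83 mm


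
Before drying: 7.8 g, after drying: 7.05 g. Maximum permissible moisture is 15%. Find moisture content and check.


MC = (7.8 - 7.05) / 7.8 x 100 = 9.6%
Maximum: 15%
Acceptable: Yes


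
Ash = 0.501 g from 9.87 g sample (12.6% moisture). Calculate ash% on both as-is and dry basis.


As-is ash% = 0.501 / 9.87 x 100 = 5.08%
Dry mass = 9.87 x (100 - 12.6) / 100 = 8.62638 g
Dry-basis ash% = 0.501 / 8.62638 x 100 = 5.81%


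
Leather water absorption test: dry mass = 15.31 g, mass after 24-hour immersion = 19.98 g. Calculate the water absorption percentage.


30.5%

Water absorbed = 19.98 - 15.31 = 4.67 g
WA% = 4.67 / 15.31 x 100 = 30.5%


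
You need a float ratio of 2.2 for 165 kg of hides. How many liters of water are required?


Water = hide weight x target ratio
Water = 165 x 2.2 = 363.0 L


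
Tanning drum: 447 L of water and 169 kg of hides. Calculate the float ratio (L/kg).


Float ratio = water / hide weight
Ratio = 447 / 169 = 2.6


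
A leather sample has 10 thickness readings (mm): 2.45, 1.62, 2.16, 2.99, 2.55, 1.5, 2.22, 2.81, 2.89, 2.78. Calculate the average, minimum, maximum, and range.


Average = 2.40 mm
Min = 1.5 mm
Max = 2.99 mm
Range = 1.49 mm


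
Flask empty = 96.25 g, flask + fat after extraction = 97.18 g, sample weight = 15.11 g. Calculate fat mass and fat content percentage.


Fat mass = 97.18 - 96.25 = 0.93 g
Fat% = 0.93 / 15.11 x 100 = 6.2%


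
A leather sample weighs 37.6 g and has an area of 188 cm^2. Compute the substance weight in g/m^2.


2000.0 g/m^2

Substance weight = mass / area x 10000
SW = 37.6 / 188 x 10000
SW = 2000.0 g/m^2


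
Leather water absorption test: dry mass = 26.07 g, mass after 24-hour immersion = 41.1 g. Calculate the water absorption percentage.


57.7%

Water absorbed = 41.1 - 26.07 = 15.03 g
WA% = 15.03 / 26.07 x 100 = 57.7%


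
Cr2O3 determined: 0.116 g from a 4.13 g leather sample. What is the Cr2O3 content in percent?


2.81%


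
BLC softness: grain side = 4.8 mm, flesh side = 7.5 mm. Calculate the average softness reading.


Average = (4.8 + 7.5) / 2
Average = 6.15 mm


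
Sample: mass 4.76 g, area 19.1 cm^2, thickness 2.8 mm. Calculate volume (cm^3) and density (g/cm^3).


Thickness in cm = 2.8 / 10 = 0.28 cm
Volume = 19.1 x 0.28 = 5.348 cm^3
Density = 4.76 / 5.348 = 0.890 g/cm^3


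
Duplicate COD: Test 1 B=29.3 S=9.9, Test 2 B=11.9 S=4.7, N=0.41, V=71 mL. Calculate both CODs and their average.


COD1 = 896.2 mg/L
COD2 = 332.6 mg/L
Average = 614.4 mg/L


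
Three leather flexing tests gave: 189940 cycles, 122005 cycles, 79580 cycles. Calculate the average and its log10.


Average = 130508 cycles
log10 = 5.12


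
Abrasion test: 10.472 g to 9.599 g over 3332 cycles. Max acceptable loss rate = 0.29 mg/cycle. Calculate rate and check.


Rate = 0.262 mg/cycle
Passes: Yes


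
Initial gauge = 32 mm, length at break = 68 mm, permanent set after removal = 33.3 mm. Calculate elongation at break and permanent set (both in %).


Elongation at break = (68 - 32) / 32 x 100 = 112.5%
Permanent set = (33.3 - 32) / 32 x 100 = 4.1%


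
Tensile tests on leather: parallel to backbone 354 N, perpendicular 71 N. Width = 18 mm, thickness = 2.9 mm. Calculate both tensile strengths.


Area = 18 x 2.9 = 52.2 mm^2
TS (parallel) = 354 / 52.2 = 6.78 N/mm^2
TS (perpendicular) = 71 / 52.2 = 1.36 N/mm^2


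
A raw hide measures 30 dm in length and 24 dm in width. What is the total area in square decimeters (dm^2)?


Area = length x width
Area = 30 x 24 = 720 dm^2


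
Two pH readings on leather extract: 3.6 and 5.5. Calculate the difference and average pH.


Difference = |3.6 - 5.5| = 1.9
Average = (3.6 + 5.5) / 2 = 4.55


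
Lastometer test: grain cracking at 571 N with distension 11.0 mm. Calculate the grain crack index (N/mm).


51.9 N/mm


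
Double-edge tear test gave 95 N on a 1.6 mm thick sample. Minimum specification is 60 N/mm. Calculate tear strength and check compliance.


Tear strength = 59.4 N/mm
Compliant: No


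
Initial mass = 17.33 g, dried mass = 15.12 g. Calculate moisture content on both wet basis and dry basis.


Wet basis = 12.8%
Dry basis = 14.6%


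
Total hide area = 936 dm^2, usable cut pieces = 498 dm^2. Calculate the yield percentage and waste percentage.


Yield = 498 / 936 x 100 = 53.2%
Waste = 936 - 498 = 438 dm^2
Waste% = 100 - 53.2 = 46.8%


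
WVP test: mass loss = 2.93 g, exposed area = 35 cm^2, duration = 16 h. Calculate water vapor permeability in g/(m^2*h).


WVP = mass_loss / (area x time) x 10000
WVP = 2.93 / (35 x 16) x 10000
WVP = 2.93 / 560 x 10000 = 52.32 g/(m^2*h)


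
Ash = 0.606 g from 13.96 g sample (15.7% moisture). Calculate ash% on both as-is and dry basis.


As-is ash = 4.34%
Dry-basis ash = 5.15%

As-is ash% = 0.606 / 13.96 x 100 = 4.34%
Dry mass = 13.96 x (100 - 15.7) / 100 = 11.76828 g
Dry-basis ash% = 0.606 / 11.76828 x 100 = 5.15%


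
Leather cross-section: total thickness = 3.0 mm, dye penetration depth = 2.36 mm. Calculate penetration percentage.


78.7%

Penetration% = 2.36 / 3.0 x 100
Penetration = 78.7%


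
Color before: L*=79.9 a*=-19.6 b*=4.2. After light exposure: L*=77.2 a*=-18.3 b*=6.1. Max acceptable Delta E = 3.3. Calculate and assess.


Delta E = 3.55
Passes: No

dL = -2.7, da = 1.3, db = 1.9
dE = sqrt((-2.7)^2 + (1.3)^2 + (1.9)^2) = 3.55
Max = 3.3
Passes: No


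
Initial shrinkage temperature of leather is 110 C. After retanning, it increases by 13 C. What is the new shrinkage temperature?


123 C


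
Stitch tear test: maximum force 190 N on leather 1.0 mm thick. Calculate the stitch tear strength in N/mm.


Stitch tear strength = force / thickness
STS = 190 / 1.0 = 190.0 N/mm


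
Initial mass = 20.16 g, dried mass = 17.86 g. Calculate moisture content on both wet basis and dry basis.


Moisture lost = 20.16 - 17.86 = 2.30 g
Wet basis MC = 2.30 / 20.16 x 100 = 11.4%
Dry basis MC = 2.30 / 17.86 x 100 = 12.9%


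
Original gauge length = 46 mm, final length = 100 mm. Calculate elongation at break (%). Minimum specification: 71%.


Elongation = 117.4%
Meets spec: Yes


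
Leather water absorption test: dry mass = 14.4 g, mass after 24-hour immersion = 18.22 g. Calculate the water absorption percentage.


Water absorbed = 18.22 - 14.4 = 3.82 g
WA% = 3.82 / 14.4 x 100 = 26.5%


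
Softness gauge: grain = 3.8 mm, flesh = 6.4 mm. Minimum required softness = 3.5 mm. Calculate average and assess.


Average softness = 5.10 mm
Meets requirement: Yes


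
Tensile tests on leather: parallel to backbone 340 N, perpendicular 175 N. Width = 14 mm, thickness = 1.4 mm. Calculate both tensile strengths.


Parallel = 17.35 N/mm^2
Perpendicular = 8.93 N/mm^2


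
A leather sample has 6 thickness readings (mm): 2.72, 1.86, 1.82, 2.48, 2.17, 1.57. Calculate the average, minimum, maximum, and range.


Average = 2.10 mm
Min = 1.57 mm
Max = 2.72 mm
Range = 1.15 mm


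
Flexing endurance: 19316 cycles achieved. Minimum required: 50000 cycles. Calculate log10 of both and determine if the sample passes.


Achieved: log10 = 4.29
Required: log10 = 4.70
Passes: No

log10(19316) = 4.29
log10(50000) = 4.70
Passes: No


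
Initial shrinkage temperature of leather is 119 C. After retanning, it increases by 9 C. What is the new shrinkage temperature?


128 C

New Ts = 119 + 9 = 128 C


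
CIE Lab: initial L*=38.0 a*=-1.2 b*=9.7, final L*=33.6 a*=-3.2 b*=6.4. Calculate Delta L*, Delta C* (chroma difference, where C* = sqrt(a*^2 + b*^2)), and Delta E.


Delta L* = 33.6 - 38.0 = -4.4
C1* = sqrt((-1.2)^2 + (9.7)^2) = 9.774
C2* = sqrt((-3.2)^2 + (6.4)^2) = 7.155
Delta C* = 7.155 - 9.774 = -2.62
Delta E = sqrt((-4.4)^2 + (-2.0)^2 + (-3.3)^2) = 5.85


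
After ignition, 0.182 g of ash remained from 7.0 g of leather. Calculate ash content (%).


Ash% = 0.182 / 7.0 x 100
Ash% = 2.60%


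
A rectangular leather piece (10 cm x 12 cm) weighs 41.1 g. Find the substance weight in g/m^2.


3425.0 g/m^2

Area = 10 x 12 = 120 cm^2
SW = 41.1 / 120 x 10000 = 3425.0 g/m^2


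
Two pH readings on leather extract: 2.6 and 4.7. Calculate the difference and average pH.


Difference = |2.6 - 4.7| = 2.1
Average = (2.6 + 4.7) / 2 = 3.65


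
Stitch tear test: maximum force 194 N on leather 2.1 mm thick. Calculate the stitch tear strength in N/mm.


Stitch tear strength = force / thickness
STS = 194 / 2.1 = 92.4 N/mm


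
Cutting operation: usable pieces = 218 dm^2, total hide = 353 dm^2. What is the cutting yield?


61.8%


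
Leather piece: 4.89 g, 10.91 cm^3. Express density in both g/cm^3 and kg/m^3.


Density = 4.89 / 10.91 = 0.448 g/cm^3
Convert: 0.448 x 1000 = 448 kg/m^3


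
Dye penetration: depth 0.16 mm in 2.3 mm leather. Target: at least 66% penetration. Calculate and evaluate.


Penetration = 7.0%
Meets target: No

Penetration = 0.16 / 2.3 x 100 = 7.0%
Target: 66%
Meets target: No


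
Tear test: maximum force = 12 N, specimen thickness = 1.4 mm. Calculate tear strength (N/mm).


Tear strength = force / thickness
Tear = 12 / 1.4 = 8.6 N/mm


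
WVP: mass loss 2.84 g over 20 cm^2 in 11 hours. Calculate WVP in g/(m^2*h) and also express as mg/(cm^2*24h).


WVP = 129.09 g/(m^2*h)
Daily rate = 309.82 mg/(cm^2*24h)

WVP = 2.84 / (20 x 11) x 10000 = 129.09 g/(m^2*h)
Mass loss in mg = 2.84 x 1000 = 2840 mg
Per cm^2 per 24h in mg: 2840 x 24 / (20 x 11) = 68160 / 220 = 309.82 mg/(cm^2*24h)


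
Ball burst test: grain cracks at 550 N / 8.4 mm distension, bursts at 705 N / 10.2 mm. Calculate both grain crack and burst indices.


Crack index = 550 / 8.4 = 65.5 N/mm
Burst index = 705 / 10.2 = 69.1 N/mm


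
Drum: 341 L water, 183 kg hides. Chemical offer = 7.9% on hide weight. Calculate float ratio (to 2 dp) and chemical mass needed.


Float ratio = 1.86
Chemical needed = 14.457 kg


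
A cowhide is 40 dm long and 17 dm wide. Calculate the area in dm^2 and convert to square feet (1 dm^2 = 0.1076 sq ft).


680 dm^2
73.17 sq ft


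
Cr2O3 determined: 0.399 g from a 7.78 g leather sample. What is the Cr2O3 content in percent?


5.13%


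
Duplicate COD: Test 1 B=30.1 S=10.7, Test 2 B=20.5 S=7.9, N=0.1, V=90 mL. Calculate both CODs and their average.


COD1 = (30.1 - 10.7) x 0.1 x 8000 / 90 = 172.4 mg/L
COD2 = (20.5 - 7.9) x 0.1 x 8000 / 90 = 112.0 mg/L
Average = (172.4 + 112.0) / 2 = 142.2 mg/L


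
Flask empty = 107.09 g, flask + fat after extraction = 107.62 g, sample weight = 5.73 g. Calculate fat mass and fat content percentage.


Fat mass = 107.62 - 107.09 = 0.53 g
Fat% = 0.53 / 5.73 x 100 = 9.2%


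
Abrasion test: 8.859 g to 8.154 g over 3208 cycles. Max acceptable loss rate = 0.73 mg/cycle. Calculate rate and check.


Loss = 8.859 - 8.154 = 0.705 g
Rate = 0.705 g / 3208 cycles x 1000 = 0.220 mg/cycle
Max = 0.73 mg/cycle
Passes: Yes


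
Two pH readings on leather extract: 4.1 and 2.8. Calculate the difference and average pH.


Difference = |4.1 - 2.8| = 1.3
Average = (4.1 + 2.8) / 2 = 3.45


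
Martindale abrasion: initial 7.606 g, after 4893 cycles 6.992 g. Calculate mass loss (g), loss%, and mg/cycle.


Mass loss = 0.614 g
Loss = 8.07%
Rate = 0.125 mg/cycle

Loss = 7.606 - 6.992 = 0.614 g
Loss% = 0.614 / 7.606 x 100 = 8.07%
Rate = 0.614 / 4893 x 1000 = 0.125 mg/cycle


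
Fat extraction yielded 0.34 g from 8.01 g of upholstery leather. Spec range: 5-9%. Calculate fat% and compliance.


Fat content = 4.2%
Compliant: No

Fat% = 0.34 / 8.01 x 100 = 4.2%
Spec range: 5-9%
Compliant: No


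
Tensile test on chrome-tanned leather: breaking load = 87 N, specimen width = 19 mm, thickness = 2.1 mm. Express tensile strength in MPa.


Cross-section = 19 x 2.1 = 39.9 mm^2
TS = 87 / 39.9 = 2.18 MPa
(1 N/mm^2 = 1 MPa)


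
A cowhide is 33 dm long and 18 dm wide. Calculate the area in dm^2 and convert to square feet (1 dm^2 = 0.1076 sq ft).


Area = 33 x 18 = 594 dm^2
Conversion: 594 x 0.1076 = 63.91 sq ft


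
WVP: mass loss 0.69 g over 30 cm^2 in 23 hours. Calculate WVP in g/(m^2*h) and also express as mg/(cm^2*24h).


WVP = 10.00 g/(m^2*h)
Daily rate = 24.00 mg/(cm^2*24h)

WVP = 0.69 / (30 x 23) x 10000 = 10.00 g/(m^2*h)
Mass loss in mg = 0.69 x 1000 = 690 mg
Per cm^2 per 24h in mg: 690 x 24 / (30 x 23) = 16560 / 690 = 24.00 mg/(cm^2*24h)


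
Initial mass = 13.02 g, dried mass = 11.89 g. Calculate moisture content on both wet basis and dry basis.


Moisture lost = 13.02 - 11.89 = 1.13 g
Wet basis MC = 1.13 / 13.02 x 100 = 8.7%
Dry basis MC = 1.13 / 11.89 x 100 = 9.5%


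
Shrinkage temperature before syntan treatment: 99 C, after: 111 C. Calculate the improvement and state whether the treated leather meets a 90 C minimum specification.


Improvement = 12 C
Meets 90 C spec: Yes

Improvement = 111 - 99 = 12 C
Spec check: 111 C >= 90 C? Yes


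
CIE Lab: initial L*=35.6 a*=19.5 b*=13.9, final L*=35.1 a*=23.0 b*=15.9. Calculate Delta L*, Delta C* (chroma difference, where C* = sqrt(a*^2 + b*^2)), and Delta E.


Delta L* = 35.1 - 35.6 = -0.5
C1* = sqrt((19.5)^2 + (13.9)^2) = 23.947
C2* = sqrt((23.0)^2 + (15.9)^2) = 27.961
Delta C* = 27.961 - 23.947 = 4.01
Delta E = sqrt((-0.5)^2 + (3.5)^2 + (2.0)^2) = 4.06


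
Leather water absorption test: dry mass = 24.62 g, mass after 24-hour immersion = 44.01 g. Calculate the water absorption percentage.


Water absorbed = 44.01 - 24.62 = 19.39 g
WA% = 19.39 / 24.62 x 100 = 78.8%


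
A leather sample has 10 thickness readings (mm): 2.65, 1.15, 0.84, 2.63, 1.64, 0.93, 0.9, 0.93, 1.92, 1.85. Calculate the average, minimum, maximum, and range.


Sum = 15.44
Average = 15.44 / 10 = 1.54 mm
Minimum = 0.84 mm
Maximum = 2.65 mm
Range = 2.65 - 0.84 = 1.81 mm


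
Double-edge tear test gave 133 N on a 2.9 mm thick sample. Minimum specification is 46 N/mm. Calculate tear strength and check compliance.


Tear strength = 133 / 2.9 = 45.9 N/mm
Required minimum = 46 N/mm
Compliant: No


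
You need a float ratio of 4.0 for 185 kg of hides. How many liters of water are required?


Water = hide weight x target ratio
Water = 185 x 4.0 = 740.0 L


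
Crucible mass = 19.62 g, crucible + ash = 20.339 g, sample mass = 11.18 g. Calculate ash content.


Ash mass = 0.719 g
Ash content = 6.43%

Ash mass = 20.339 - 19.62 = 0.719 g
Ash% = 0.719 / 11.18 x 100 = 6.43%


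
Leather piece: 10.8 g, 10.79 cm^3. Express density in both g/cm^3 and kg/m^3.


Density = 10.8 / 10.79 = 1.001 g/cm^3
Convert: 1.001 x 1000 = 1001 kg/m^3


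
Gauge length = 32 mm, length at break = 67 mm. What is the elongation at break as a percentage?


109.4%

Extension = 67 - 32 = 35 mm
Elongation = 35 / 32 x 100 = 109.4%


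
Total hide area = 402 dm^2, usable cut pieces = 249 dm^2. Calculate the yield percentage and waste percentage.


Yield = 249 / 402 x 100 = 61.9%
Waste = 402 - 249 = 153 dm^2
Waste% = 100 - 61.9 = 38.1%


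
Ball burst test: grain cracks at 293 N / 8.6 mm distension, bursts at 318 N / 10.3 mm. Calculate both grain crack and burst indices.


Crack index = 34.1 N/mm
Burst index = 30.9 N/mm

Crack index = 293 / 8.6 = 34.1 N/mm
Burst index = 318 / 10.3 = 30.9 N/mm


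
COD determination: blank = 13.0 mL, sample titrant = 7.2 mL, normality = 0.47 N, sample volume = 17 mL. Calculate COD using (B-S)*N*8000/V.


COD = (13.0 - 7.2) x 0.47 x 8000 / 17
COD = 5.8 x 0.47 x 8000 / 17
COD = 1282.8 mg/L


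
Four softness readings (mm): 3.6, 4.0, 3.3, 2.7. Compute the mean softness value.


Sum = 3.6 + 4.0 + 3.3 + 2.7
Mean = 13.6 / 4 = 3.40 mm


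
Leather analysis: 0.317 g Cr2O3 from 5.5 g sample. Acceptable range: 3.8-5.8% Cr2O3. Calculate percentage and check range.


Cr2O3 = 5.76%
Within range: Yes

Cr2O3% = 0.317 / 5.5 x 100 = 5.76%
Acceptable range: 3.8 to 5.8%
Within range: Yes


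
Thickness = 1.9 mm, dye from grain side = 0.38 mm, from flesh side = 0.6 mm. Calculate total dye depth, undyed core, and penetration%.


Total dyed = 0.98 mm
Undyed core = 0.92 mm
Penetration = 51.6%

Total dyed = 0.38 + 0.6 = 0.98 mm
Undyed core = 1.9 - 0.98 = 0.92 mm
Penetration = 0.98 / 1.9 x 100 = 51.6%


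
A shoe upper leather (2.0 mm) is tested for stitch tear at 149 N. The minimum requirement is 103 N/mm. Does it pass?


STS = 149 / 2.0 = 74.5 N/mm
Minimum required: 103 N/mm
Passes: No


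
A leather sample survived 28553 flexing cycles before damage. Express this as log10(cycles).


4.46

log10(28553) = 4.46


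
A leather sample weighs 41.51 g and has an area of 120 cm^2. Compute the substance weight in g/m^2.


3459.2 g/m^2

Substance weight = mass / area x 10000
SW = 41.51 / 120 x 10000
SW = 3459.2 g/m^2


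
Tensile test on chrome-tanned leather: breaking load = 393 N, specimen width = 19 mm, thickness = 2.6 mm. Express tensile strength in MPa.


7.96 MPa

Cross-section = 19 x 2.6 = 49.4 mm^2
TS = 393 / 49.4 = 7.96 MPa
(1 N/mm^2 = 1 MPa)


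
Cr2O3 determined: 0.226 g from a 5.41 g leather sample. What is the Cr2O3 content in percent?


Cr2O3% = 0.226 / 5.41 x 100
Cr2O3% = 4.18%


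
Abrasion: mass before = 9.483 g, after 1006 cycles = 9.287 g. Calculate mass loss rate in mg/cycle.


Mass loss = 9.483 - 9.287 = 0.196 g
Rate = 0.196 / 1006 x 1000 = 0.195 mg/cycle


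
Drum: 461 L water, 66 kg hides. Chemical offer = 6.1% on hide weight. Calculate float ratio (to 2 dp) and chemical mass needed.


Float ratio = 461 / 66 = 6.98
Chemical = 66 x 6.1 / 100 = 4.026 kg


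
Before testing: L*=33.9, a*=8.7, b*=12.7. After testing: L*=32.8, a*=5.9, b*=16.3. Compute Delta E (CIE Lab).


Delta E = 4.69


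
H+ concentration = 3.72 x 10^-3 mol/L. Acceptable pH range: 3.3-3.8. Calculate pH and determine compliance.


pH = 2.43
Compliant: No

pH = -log10(3.72 x 10^-3) = 2.43
Range: 3.3 to 3.8
Compliant: No


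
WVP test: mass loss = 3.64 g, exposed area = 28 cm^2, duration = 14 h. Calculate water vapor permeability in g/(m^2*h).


92.86 g/(m^2*h)

WVP = mass_loss / (area x time) x 10000
WVP = 3.64 / (28 x 14) x 10000
WVP = 3.64 / 392 x 10000 = 92.86 g/(m^2*h)


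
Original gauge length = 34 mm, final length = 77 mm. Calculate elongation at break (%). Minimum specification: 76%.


Elongation = 126.5%
Meets spec: Yes


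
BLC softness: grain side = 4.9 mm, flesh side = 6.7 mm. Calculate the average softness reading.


5.80 mm


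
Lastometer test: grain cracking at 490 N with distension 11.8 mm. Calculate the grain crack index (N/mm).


Grain crack index = force / distension
Index = 490 / 11.8 = 41.5 N/mm


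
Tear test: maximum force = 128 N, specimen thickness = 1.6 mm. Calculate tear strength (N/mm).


Tear strength = force / thickness
Tear = 128 / 1.6 = 80.0 N/mm


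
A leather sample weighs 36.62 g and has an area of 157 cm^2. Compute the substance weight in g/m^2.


2332.5 g/m^2

Substance weight = mass / area x 10000
SW = 36.62 / 157 x 10000
SW = 2332.5 g/m^2


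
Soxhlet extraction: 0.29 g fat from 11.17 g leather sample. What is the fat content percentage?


2.6%


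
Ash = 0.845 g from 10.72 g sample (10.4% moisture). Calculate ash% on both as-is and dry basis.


As-is ash% = 0.845 / 10.72 x 100 = 7.88%
Dry mass = 10.72 x (100 - 10.4) / 100 = 9.60512 g
Dry-basis ash% = 0.845 / 9.60512 x 100 = 8.80%


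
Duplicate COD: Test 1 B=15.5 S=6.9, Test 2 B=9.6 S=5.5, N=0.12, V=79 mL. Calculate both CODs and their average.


COD1 = 104.5 mg/L
COD2 = 49.8 mg/L
Average = 77.2 mg/L


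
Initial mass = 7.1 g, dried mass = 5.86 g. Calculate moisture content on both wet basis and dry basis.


Wet basis = 17.5%
Dry basis = 21.2%


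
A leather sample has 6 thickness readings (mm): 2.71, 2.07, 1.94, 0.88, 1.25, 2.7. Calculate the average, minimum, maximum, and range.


Average = 1.93 mm
Min = 0.88 mm
Max = 2.71 mm
Range = 1.83 mm


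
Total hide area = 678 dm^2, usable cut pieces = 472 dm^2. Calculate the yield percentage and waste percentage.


Yield = 69.6%
Waste = 30.4%

Yield = 472 / 678 x 100 = 69.6%
Waste = 678 - 472 = 206 dm^2
Waste% = 100 - 69.6 = 30.4%


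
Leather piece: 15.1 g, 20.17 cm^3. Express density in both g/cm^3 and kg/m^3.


0.749 g/cm^3
749 kg/m^3


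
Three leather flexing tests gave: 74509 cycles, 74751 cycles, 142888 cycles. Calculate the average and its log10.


Average = 97383 cycles
log10 = 4.99


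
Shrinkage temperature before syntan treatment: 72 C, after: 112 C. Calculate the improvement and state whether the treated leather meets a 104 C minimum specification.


Improvement = 40 C
Meets 104 C spec: Yes

Improvement = 112 - 72 = 40 C
Spec check: 112 C >= 104 C? Yes


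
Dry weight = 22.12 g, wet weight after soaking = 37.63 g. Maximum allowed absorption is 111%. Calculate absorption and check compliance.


Absorption = 70.1%
Compliant: Yes

WA = (37.63 - 22.12) / 22.12 x 100 = 70.1%
Maximum allowed: 111%
Compliant: Yes


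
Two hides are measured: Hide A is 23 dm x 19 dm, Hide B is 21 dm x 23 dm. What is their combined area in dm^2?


920 dm^2


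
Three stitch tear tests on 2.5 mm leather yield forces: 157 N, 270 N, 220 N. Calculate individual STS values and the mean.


STS1 = 157 / 2.5 = 62.8 N/mm
STS2 = 270 / 2.5 = 108.0 N/mm
STS3 = 220 / 2.5 = 88.0 N/mm
Mean = (62.8 + 108.0 + 88.0) / 3 = 86.3 N/mm


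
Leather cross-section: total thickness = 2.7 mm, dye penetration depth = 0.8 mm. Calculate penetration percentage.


Penetration% = 0.8 / 2.7 x 100
Penetration = 29.6%


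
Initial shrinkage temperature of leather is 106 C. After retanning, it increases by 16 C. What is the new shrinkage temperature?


New Ts = 106 + 16 = 122 C


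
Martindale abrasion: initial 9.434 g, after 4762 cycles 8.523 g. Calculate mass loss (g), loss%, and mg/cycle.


Mass loss = 0.911 g
Loss = 9.66%
Rate = 0.191 mg/cycle

Loss = 9.434 - 8.523 = 0.911 g
Loss% = 0.911 / 9.434 x 100 = 9.66%
Rate = 0.911 / 4762 x 1000 = 0.191 mg/cycle


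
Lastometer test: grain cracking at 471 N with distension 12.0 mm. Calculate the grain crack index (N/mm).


39.3 N/mm

Grain crack index = force / distension
Index = 471 / 12.0 = 39.3 N/mm


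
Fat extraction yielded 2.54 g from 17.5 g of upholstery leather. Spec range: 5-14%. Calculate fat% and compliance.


Fat% = 2.54 / 17.5 x 100 = 14.5%
Spec range: 5-14%
Compliant: No


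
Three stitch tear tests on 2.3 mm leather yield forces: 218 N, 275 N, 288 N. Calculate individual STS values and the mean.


STS1 = 94.8 N/mm
STS2 = 119.6 N/mm
STS3 = 125.2 N/mm
Mean = 113.2 N/mm

STS1 = 218 / 2.3 = 94.8 N/mm
STS2 = 275 / 2.3 = 119.6 N/mm
STS3 = 288 / 2.3 = 125.2 N/mm
Mean = (94.8 + 119.6 + 125.2) / 3 = 113.2 N/mm


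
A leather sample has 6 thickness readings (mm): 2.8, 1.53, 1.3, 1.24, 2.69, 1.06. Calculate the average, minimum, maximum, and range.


Sum = 10.62
Average = 10.62 / 6 = 1.77 mm
Minimum = 1.06 mm
Maximum = 2.8 mm
Range = 2.8 - 1.06 = 1.74 mm


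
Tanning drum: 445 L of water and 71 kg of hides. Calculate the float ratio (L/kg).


6.3

Float ratio = water / hide weight
Ratio = 445 / 71 = 6.3


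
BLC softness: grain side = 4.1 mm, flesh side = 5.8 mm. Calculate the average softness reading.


Average = (4.1 + 5.8) / 2
Average = 4.95 mm


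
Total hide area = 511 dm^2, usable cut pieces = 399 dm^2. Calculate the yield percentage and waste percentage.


Yield = 78.1%
Waste = 21.9%

Yield = 399 / 511 x 100 = 78.1%
Waste = 511 - 399 = 112 dm^2
Waste% = 100 - 78.1 = 21.9%


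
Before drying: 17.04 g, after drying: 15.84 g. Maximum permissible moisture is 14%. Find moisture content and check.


Moisture content = 7.0%
Acceptable: Yes


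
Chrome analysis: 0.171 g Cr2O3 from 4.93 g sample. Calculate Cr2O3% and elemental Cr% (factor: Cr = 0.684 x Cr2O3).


Cr2O3% = 0.171 / 4.93 x 100 = 3.47%
Cr% = 3.47 x 0.684 = 2.37%


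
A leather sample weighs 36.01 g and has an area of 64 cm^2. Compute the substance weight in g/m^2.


5626.6 g/m^2


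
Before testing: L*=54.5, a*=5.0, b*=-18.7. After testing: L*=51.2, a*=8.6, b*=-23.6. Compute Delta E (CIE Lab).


Delta E = 6.92

dL = 51.2 - 54.5 = -3.3
da = 8.6 - 5.0 = 3.6
db = -23.6 - (-18.7) = -4.9
dE = sqrt((-3.3)^2 + (3.6)^2 + (-4.9)^2) = 6.92


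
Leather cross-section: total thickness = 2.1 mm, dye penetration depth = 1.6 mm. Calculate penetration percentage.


76.2%

Penetration% = 1.6 / 2.1 x 100
Penetration = 76.2%


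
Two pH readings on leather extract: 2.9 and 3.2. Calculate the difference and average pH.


Difference = |2.9 - 3.2| = 0.3
Average = (2.9 + 3.2) / 2 = 3.05


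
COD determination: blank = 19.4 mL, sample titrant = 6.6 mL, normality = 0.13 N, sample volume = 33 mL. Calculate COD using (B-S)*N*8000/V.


COD = (19.4 - 6.6) x 0.13 x 8000 / 33
COD = 12.8 x 0.13 x 8000 / 33
COD = 403.4 mg/L


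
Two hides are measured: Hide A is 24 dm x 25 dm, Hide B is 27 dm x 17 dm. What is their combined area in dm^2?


Hide A area = 24 x 25 = 600 dm^2
Hide B area = 27 x 17 = 459 dm^2
Total = 600 + 459 = 1059 dm^2


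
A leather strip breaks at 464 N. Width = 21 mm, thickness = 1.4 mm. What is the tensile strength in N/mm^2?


15.78 N/mm^2

Cross-sectional area = 21 x 1.4 = 29.4 mm^2
Tensile strength = 464 / 29.4 = 15.78 N/mm^2


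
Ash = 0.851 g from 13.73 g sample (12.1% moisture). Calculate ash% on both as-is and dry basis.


As-is ash% = 0.851 / 13.73 x 100 = 6.20%
Dry mass = 13.73 x (100 - 12.1) / 100 = 12.06867 g
Dry-basis ash% = 0.851 / 12.06867 x 100 = 7.05%


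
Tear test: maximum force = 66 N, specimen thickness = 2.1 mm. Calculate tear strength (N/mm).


31.4 N/mm


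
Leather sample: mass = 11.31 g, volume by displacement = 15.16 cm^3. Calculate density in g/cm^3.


Density = mass / volume
Density = 11.31 / 15.16 = 0.746 g/cm^3


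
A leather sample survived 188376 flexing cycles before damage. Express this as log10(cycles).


5.28


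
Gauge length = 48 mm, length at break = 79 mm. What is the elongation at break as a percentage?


Extension = 79 - 48 = 31 mm
Elongation = 31 / 48 x 100 = 64.6%


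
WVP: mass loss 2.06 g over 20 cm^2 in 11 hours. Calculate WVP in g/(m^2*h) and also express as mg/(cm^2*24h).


WVP = 2.06 / (20 x 11) x 10000 = 93.64 g/(m^2*h)
Mass loss in mg = 2.06 x 1000 = 2060 mg
Per cm^2 per 24h in mg: 2060 x 24 / (20 x 11) = 49440 / 220 = 224.73 mg/(cm^2*24h)


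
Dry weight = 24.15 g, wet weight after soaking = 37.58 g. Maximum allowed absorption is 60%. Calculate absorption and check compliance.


Absorption = 55.6%
Compliant: Yes

WA = (37.58 - 24.15) / 24.15 x 100 = 55.6%
Maximum allowed: 60%
Compliant: Yes


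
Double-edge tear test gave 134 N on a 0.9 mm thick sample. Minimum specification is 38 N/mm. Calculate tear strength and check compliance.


Tear strength = 148.9 N/mm
Compliant: Yes

Tear strength = 134 / 0.9 = 148.9 N/mm
Required minimum = 38 N/mm
Compliant: Yes


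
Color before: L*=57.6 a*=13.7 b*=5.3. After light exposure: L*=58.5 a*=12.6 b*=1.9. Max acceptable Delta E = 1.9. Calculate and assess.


Delta E = 3.69
Passes: No


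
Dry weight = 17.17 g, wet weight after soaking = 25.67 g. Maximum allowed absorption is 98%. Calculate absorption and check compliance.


Absorption = 49.5%
Compliant: Yes

WA = (25.67 - 17.17) / 17.17 x 100 = 49.5%
Maximum allowed: 98%
Compliant: Yes


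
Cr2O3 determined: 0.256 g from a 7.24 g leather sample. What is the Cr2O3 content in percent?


Cr2O3% = 0.256 / 7.24 x 100
Cr2O3% = 3.54%


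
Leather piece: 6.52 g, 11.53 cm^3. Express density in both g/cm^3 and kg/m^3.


0.565 g/cm^3
565 kg/m^3

Density = 6.52 / 11.53 = 0.565 g/cm^3
Convert: 0.565 x 1000 = 565 kg/m^3


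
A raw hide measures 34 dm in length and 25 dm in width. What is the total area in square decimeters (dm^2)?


850 dm^2


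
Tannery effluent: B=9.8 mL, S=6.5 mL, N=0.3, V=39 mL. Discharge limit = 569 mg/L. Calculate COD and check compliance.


COD = (9.8 - 6.5) x 0.3 x 8000 / 39 = 203.1 mg/L
Limit: 569 mg/L
Compliant: Yes


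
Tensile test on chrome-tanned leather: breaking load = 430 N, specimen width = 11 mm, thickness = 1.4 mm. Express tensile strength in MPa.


Cross-section = 11 x 1.4 = 15.4 mm^2
TS = 430 / 15.4 = 27.92 MPa
(1 N/mm^2 = 1 MPa)


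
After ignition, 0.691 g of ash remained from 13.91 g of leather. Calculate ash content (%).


4.97%


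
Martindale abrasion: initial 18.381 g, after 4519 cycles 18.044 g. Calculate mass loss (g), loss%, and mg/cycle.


Loss = 18.381 - 18.044 = 0.337 g
Loss% = 0.337 / 18.381 x 100 = 1.83%
Rate = 0.337 / 4519 x 1000 = 0.075 mg/cycle
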